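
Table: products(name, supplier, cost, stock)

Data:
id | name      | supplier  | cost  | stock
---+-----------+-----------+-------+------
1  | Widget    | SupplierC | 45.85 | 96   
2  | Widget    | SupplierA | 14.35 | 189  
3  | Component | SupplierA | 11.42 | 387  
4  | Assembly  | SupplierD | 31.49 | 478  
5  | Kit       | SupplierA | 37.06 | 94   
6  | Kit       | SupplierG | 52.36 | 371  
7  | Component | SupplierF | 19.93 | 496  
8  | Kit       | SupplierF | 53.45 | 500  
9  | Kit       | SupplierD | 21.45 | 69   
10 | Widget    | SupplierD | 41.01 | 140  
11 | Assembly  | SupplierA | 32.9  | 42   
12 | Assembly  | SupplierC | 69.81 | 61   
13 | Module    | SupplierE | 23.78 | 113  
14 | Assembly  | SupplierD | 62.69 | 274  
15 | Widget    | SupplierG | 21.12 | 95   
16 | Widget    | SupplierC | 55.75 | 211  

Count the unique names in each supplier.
SELECT supplier, COUNT(DISTINCT name)
FROM products
GROUP BY supplier

Result:
  SupplierA: 4 distinct
  SupplierC: 2 distinct
  SupplierD: 3 distinct
  SupplierE: 1 distinct
  SupplierF: 2 distinct
  SupplierG: 2 distinct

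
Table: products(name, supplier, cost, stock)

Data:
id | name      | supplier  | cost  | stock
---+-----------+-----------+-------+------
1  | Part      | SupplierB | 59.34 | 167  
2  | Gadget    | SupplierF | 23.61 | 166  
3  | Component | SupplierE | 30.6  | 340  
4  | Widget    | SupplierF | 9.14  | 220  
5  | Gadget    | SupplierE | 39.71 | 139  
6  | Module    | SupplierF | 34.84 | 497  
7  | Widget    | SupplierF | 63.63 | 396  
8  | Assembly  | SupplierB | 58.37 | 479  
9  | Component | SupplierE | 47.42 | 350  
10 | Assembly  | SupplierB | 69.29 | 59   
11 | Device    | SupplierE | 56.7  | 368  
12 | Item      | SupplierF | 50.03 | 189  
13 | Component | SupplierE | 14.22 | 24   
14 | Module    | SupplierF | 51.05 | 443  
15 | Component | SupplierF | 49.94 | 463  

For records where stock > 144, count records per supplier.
SELECT supplier, COUNT(*)
FROM products
WHERE stock > 144
GROUP BY supplier

Note: WHERE filters rows before grouping.

Result:
  SupplierB: 2
  SupplierE: 3
  SupplierF: 7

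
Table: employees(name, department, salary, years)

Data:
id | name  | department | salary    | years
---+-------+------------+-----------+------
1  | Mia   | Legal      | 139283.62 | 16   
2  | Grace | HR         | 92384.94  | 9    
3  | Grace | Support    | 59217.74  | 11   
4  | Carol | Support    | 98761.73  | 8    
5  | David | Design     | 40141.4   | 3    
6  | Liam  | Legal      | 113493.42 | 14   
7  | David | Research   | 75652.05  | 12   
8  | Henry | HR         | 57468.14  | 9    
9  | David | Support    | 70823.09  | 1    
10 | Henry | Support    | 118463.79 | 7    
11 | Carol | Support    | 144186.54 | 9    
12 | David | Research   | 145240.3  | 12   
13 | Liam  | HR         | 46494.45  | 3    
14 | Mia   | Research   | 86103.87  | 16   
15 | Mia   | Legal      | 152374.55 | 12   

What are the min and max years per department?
SELECT department, MIN(years), MAX(years)
FROM employees
GROUP BY department

Result:
  Design: min=3, max=3
  HR: min=3, max=9
  Legal: min=12, max=16
  Research: min=12, max=16
  Support: min=1, max=11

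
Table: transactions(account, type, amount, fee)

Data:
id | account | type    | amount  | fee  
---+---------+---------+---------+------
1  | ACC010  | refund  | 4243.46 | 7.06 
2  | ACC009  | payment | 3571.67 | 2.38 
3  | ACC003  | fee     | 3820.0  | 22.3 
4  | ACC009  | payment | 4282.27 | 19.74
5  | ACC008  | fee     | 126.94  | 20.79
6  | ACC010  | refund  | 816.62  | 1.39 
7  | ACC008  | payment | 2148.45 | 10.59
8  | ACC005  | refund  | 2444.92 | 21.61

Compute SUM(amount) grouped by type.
SELECT type, SUM(amount) as result
FROM transactions
GROUP BY type

Result:
  fee: 3946.94
  payment: 10002.39
  refund: 7505.00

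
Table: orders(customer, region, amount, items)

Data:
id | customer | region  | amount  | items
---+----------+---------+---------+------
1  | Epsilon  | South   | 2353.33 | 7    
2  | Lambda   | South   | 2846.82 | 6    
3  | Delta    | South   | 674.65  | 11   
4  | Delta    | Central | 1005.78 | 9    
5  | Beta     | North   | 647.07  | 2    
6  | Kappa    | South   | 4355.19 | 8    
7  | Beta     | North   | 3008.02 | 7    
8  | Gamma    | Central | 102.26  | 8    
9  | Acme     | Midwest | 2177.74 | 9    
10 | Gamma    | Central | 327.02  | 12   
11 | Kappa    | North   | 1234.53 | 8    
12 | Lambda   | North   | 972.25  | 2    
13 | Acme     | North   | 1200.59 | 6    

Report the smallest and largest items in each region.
SELECT region, MIN(items), MAX(items)
FROM orders
GROUP BY region

Result:
  Central: min=8, max=12
  Midwest: min=9, max=9
  North: min=2, max=8
  South: min=6, max=11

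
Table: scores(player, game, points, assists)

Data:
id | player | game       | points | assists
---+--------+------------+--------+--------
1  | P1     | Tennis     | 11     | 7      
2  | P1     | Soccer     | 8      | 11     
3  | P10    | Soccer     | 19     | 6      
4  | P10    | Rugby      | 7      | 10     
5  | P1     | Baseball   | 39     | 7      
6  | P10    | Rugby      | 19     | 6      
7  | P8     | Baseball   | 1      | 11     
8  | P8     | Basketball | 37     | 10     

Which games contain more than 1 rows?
SELECT game, COUNT(*) as cnt
FROM scores
GROUP BY game
HAVING COUNT(*) > 1

Result:
  Baseball: 2
  Rugby: 2
  Soccer: 2

Note: HAVING filters groups after aggregation, WHERE filters rows before.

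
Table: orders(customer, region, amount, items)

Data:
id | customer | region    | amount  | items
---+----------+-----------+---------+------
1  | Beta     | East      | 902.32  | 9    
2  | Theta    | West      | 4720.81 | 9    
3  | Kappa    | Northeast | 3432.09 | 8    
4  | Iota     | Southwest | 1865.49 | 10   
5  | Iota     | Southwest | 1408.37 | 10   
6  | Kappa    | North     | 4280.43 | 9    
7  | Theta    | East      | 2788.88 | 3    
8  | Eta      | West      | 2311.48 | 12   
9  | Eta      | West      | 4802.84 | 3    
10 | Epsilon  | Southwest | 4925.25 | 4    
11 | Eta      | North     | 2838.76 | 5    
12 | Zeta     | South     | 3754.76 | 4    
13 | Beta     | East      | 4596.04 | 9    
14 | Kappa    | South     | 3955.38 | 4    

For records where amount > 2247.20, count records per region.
SELECT region, COUNT(*)
FROM orders
WHERE amount > 2247.20
GROUP BY region

Note: WHERE filters rows before grouping.

Result:
  East: 2
  North: 2
  Northeast: 1
  South: 2
  Southwest: 1
  West: 3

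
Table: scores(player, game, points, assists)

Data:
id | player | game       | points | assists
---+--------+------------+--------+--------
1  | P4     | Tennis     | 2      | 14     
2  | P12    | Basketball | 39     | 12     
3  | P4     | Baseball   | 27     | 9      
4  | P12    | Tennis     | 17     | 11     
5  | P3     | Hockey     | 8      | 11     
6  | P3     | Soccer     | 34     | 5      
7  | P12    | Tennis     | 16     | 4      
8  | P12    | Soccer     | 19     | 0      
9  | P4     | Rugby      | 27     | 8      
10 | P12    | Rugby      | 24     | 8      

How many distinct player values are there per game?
SELECT game, COUNT(DISTINCT player)
FROM scores
GROUP BY game

Result:
  Baseball: 1 distinct
  Basketball: 1 distinct
  Hockey: 1 distinct
  Rugby: 2 distinct
  Soccer: 2 distinct
  Tennis: 2 distinct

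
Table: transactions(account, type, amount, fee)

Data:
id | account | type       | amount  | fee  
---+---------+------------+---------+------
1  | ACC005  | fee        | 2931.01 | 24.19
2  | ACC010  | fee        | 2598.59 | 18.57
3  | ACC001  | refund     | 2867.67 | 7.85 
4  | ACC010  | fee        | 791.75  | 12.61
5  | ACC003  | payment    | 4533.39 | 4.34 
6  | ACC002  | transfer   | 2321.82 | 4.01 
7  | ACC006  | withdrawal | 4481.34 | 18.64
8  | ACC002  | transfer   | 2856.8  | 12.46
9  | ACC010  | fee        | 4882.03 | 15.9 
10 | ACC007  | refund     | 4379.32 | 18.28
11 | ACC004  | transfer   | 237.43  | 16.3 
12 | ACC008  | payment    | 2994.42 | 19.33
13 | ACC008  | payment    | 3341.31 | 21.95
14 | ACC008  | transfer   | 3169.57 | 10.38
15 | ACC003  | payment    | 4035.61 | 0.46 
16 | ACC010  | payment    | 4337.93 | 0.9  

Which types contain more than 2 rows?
SELECT type, COUNT(*) as cnt
FROM transactions
GROUP BY type
HAVING COUNT(*) > 2

Result:
  fee: 4
  payment: 5
  transfer: 4

Note: HAVING filters groups after aggregation, WHERE filters rows before.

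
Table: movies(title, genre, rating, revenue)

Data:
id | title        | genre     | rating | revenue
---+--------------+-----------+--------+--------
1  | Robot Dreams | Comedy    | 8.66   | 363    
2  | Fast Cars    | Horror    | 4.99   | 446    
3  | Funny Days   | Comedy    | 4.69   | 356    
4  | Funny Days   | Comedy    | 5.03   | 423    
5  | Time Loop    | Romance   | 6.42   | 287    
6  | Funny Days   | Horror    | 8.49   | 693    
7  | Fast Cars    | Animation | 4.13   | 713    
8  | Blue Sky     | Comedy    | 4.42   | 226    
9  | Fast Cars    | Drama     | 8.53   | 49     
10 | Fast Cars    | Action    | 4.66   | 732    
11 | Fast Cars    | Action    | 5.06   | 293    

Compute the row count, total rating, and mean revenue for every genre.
SELECT genre,
       COUNT(*) as cnt,
       SUM(rating) as total_rating,
       AVG(revenue) as avg_revenue
FROM movies
GROUP BY genre

Result:
  Action: 2 records, 9.72 total rating, 512.50 avg revenue
  Animation: 1 records, 4.13 total rating, 713.00 avg revenue
  Comedy: 4 records, 22.80 total rating, 342.00 avg revenue
  Drama: 1 records, 8.53 total rating, 49.00 avg revenue
  Horror: 2 records, 13.48 total rating, 569.50 avg revenue
  Romance: 1 records, 6.42 total rating, 287.00 avg revenue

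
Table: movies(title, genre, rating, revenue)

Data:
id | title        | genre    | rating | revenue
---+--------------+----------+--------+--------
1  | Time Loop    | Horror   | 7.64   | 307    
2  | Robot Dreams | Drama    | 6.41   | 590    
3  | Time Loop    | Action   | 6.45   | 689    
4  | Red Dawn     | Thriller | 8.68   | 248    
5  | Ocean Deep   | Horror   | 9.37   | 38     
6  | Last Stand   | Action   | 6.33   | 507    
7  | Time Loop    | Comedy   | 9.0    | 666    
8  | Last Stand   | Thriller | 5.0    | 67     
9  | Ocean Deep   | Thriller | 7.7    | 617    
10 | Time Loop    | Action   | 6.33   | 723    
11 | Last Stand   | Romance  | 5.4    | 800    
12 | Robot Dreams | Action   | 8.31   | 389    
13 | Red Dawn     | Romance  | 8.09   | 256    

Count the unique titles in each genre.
SELECT genre, COUNT(DISTINCT title)
FROM movies
GROUP BY genre

Result:
  Action: 3 distinct
  Comedy: 1 distinct
  Drama: 1 distinct
  Horror: 2 distinct
  Romance: 2 distinct
  Thriller: 3 distinct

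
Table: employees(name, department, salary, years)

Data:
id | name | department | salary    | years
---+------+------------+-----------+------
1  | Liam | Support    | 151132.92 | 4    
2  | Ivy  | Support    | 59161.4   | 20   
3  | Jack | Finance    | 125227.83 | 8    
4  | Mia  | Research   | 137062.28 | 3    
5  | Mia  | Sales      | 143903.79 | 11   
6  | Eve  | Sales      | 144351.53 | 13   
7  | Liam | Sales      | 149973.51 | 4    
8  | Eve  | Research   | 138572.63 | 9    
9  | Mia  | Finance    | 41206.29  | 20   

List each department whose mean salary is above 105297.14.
SELECT department, AVG(salary)
FROM employees
GROUP BY department
HAVING AVG(salary) > 105297.14

Result:
  Research: avg=137817.46
  Sales: avg=146076.28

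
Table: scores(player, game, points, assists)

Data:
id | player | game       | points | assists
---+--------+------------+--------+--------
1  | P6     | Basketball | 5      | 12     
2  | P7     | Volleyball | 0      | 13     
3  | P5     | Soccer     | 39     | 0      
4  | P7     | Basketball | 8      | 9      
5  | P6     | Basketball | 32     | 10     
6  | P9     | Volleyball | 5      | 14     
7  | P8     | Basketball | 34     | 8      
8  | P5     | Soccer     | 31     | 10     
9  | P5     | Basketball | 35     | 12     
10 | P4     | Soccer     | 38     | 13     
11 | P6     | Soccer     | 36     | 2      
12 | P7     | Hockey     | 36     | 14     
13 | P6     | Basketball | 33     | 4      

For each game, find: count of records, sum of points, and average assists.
SELECT game,
       COUNT(*) as cnt,
       SUM(points) as total_points,
       AVG(assists) as avg_assists
FROM scores
GROUP BY game

Result:
  Basketball: 6 records, 147 total points, 9.17 avg assists
  Hockey: 1 records, 36 total points, 14.00 avg assists
  Soccer: 4 records, 144 total points, 6.25 avg assists
  Volleyball: 2 records, 5 total points, 13.50 avg assists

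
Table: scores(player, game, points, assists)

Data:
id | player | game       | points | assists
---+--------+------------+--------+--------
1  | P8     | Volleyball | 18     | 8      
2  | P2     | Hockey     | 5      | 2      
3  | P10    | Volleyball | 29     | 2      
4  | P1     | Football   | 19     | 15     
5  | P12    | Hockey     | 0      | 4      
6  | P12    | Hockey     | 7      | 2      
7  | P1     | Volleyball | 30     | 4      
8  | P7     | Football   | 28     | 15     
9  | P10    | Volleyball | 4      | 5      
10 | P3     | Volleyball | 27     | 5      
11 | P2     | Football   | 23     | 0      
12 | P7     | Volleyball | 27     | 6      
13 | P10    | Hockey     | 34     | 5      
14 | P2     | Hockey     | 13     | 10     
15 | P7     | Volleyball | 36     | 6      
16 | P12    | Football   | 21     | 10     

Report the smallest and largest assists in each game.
SELECT game, MIN(assists), MAX(assists)
FROM scores
GROUP BY game

Result:
  Football: min=0, max=15
  Hockey: min=2, max=10
  Volleyball: min=2, max=8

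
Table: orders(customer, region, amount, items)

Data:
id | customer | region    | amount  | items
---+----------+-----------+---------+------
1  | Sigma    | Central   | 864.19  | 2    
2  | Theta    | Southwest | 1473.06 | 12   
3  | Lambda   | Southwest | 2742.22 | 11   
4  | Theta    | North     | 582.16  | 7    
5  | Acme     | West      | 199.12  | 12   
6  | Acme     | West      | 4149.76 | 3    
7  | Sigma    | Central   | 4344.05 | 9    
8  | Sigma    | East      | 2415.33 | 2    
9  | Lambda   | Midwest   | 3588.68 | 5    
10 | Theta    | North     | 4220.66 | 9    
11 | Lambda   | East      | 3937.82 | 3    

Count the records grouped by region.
SELECT region, COUNT(*) as count
FROM orders
GROUP BY region

Result:
  Central: 2
  East: 2
  Midwest: 1
  North: 2
  Southwest: 2
  West: 2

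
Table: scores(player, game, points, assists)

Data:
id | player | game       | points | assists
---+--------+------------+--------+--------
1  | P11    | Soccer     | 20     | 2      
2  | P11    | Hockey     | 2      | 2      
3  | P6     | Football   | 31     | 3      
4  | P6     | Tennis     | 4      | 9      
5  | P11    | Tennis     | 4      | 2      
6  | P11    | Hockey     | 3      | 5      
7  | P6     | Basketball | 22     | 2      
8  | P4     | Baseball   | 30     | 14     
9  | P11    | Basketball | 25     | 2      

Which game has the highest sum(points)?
SELECT game, SUM(points) as val
FROM scores
GROUP BY game
ORDER BY val DESC
LIMIT 1

Result: Basketball with sum(points) = 47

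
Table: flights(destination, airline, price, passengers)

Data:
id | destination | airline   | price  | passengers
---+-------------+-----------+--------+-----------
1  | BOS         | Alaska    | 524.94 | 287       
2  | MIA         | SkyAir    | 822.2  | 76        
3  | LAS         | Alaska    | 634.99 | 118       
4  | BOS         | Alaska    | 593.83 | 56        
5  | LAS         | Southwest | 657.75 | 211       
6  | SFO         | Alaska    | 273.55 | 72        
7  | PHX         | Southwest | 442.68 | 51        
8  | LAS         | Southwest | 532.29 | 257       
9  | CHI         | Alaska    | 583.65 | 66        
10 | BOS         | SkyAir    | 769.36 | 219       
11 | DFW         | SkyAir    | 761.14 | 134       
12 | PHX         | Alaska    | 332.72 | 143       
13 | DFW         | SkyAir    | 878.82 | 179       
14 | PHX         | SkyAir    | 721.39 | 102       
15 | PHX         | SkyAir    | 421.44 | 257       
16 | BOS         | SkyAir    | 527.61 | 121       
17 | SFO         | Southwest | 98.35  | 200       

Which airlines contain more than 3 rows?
SELECT airline, COUNT(*) as cnt
FROM flights
GROUP BY airline
HAVING COUNT(*) > 3

Result:
  Alaska: 6
  SkyAir: 7
  Southwest: 4

Note: HAVING filters groups after aggregation, WHERE filters rows before.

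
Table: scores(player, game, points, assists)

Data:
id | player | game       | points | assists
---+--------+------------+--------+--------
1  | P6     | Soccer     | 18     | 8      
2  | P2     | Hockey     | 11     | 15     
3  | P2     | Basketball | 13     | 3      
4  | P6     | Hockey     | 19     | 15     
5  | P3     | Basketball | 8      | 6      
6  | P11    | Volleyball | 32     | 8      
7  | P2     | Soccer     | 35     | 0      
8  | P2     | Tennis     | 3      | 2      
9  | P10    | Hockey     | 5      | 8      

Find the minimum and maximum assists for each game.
SELECT game, MIN(assists), MAX(assists)
FROM scores
GROUP BY game

Result:
  Basketball: min=3, max=6
  Hockey: min=8, max=15
  Soccer: min=0, max=8
  Tennis: min=2, max=2
  Volleyball: min=8, max=8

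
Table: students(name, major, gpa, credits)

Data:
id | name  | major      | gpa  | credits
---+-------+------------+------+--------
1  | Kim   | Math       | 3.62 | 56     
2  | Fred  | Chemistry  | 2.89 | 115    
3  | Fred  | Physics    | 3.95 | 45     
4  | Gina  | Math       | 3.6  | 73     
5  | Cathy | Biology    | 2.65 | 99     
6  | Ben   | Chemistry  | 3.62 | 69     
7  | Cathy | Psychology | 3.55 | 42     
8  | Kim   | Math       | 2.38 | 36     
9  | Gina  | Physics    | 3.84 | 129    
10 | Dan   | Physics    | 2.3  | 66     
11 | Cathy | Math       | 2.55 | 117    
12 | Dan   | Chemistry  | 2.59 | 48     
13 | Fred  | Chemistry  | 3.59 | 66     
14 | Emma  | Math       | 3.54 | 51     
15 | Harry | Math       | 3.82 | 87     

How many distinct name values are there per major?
SELECT major, COUNT(DISTINCT name)
FROM students
GROUP BY major

Result:
  Biology: 1 distinct
  Chemistry: 3 distinct
  Math: 5 distinct
  Physics: 3 distinct
  Psychology: 1 distinct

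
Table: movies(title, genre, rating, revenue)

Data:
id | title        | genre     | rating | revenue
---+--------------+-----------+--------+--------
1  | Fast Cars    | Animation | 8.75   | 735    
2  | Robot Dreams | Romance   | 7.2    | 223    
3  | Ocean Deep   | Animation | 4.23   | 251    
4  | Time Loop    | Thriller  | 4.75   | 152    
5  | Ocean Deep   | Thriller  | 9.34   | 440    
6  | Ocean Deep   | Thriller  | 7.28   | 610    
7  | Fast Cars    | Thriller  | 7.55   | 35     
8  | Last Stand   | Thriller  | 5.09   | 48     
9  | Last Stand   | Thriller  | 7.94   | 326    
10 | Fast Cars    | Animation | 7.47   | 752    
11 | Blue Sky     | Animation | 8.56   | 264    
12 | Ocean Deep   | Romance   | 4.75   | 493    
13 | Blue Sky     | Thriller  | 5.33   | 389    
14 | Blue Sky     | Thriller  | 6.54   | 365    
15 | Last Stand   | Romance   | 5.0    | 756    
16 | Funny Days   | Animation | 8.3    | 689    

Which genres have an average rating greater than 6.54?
SELECT genre, AVG(rating)
FROM movies
GROUP BY genre
HAVING AVG(rating) > 6.54

Result:
  Animation: avg=7.46
  Thriller: avg=6.73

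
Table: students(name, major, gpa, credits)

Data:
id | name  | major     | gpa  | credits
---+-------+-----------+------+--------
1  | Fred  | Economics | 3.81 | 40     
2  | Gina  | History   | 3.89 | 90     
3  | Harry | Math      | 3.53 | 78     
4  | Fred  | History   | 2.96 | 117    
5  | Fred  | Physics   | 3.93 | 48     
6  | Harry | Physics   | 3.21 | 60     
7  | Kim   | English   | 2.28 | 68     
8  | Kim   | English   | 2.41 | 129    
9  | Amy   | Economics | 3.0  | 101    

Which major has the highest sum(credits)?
SELECT major, SUM(credits) as val
FROM students
GROUP BY major
ORDER BY val DESC
LIMIT 1

Result: History with sum(credits) = 207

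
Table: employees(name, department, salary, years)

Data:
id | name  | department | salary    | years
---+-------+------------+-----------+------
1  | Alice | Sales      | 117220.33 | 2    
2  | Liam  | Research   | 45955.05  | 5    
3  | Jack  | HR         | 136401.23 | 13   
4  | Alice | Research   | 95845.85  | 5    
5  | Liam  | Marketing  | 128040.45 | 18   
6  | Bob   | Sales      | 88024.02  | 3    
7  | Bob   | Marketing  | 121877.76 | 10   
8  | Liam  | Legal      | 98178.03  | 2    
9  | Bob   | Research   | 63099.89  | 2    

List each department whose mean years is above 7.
SELECT department, AVG(years)
FROM employees
GROUP BY department
HAVING AVG(years) > 7

Result:
  HR: avg=13.00
  Marketing: avg=14.00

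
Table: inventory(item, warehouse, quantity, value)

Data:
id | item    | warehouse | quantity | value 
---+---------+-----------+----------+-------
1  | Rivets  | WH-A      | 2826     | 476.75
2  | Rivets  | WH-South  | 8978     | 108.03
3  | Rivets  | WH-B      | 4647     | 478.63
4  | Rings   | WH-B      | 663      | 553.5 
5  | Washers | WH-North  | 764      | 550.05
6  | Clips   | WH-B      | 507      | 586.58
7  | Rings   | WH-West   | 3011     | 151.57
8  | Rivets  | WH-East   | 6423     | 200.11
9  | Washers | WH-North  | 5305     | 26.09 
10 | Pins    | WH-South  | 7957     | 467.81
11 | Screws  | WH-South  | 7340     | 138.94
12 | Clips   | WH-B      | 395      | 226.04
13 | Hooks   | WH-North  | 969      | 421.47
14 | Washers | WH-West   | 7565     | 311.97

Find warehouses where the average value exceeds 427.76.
SELECT warehouse, AVG(value)
FROM inventory
GROUP BY warehouse
HAVING AVG(value) > 427.76

Result:
  WH-A: avg=476.75
  WH-B: avg=461.19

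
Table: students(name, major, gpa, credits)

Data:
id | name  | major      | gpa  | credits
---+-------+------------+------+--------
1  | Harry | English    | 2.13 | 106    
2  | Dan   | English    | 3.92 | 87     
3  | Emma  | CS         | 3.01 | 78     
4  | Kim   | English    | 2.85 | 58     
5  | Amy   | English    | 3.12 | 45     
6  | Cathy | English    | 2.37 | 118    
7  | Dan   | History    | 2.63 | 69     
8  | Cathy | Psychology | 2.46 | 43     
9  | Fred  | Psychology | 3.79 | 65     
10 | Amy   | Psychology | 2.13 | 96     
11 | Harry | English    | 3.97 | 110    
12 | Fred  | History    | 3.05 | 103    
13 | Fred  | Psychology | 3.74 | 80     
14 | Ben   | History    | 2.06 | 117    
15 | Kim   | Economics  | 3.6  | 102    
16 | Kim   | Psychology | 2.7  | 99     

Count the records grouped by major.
SELECT major, COUNT(*) as count
FROM students
GROUP BY major

Result:
  CS: 1
  Economics: 1
  English: 6
  History: 3
  Psychology: 5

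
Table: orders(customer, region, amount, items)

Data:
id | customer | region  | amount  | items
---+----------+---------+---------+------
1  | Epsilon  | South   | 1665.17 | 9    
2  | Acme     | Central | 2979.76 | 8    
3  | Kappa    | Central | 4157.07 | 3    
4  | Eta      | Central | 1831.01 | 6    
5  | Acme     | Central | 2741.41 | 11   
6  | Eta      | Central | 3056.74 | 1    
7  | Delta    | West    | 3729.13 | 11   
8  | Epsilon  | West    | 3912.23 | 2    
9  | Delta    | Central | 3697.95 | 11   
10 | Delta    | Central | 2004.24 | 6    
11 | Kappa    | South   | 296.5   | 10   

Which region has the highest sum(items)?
SELECT region, SUM(items) as val
FROM orders
GROUP BY region
ORDER BY val DESC
LIMIT 1

Result: Central with sum(items) = 46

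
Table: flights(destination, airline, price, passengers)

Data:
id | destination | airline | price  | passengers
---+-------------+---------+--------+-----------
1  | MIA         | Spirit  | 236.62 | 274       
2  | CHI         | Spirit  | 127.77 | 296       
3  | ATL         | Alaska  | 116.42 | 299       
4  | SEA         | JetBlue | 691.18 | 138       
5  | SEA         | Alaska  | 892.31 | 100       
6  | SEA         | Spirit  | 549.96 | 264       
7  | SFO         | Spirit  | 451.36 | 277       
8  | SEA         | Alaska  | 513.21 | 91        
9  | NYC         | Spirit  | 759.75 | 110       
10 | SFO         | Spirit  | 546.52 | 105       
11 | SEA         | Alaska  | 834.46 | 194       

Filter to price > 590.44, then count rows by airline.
SELECT airline, COUNT(*)
FROM flights
WHERE price > 590.44
GROUP BY airline

Note: WHERE filters rows before grouping.

Result:
  Alaska: 2
  JetBlue: 1
  Spirit: 1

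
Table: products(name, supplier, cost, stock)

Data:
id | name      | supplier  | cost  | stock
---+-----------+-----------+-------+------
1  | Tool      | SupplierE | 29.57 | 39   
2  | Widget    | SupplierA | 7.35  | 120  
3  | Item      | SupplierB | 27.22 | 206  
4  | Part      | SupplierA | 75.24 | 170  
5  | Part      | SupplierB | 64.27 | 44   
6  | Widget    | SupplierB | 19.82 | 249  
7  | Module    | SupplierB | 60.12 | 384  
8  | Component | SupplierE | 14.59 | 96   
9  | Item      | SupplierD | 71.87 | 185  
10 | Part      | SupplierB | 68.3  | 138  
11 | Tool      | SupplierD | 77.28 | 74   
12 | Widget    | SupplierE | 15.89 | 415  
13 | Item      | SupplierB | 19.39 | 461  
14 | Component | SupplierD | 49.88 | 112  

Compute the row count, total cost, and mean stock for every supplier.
SELECT supplier,
       COUNT(*) as cnt,
       SUM(cost) as total_cost,
       AVG(stock) as avg_stock
FROM products
GROUP BY supplier

Result:
  SupplierA: 2 records, 82.59 total cost, 145.00 avg stock
  SupplierB: 6 records, 259.12 total cost, 247.00 avg stock
  SupplierD: 3 records, 199.03 total cost, 123.67 avg stock
  SupplierE: 3 records, 60.05 total cost, 183.33 avg stock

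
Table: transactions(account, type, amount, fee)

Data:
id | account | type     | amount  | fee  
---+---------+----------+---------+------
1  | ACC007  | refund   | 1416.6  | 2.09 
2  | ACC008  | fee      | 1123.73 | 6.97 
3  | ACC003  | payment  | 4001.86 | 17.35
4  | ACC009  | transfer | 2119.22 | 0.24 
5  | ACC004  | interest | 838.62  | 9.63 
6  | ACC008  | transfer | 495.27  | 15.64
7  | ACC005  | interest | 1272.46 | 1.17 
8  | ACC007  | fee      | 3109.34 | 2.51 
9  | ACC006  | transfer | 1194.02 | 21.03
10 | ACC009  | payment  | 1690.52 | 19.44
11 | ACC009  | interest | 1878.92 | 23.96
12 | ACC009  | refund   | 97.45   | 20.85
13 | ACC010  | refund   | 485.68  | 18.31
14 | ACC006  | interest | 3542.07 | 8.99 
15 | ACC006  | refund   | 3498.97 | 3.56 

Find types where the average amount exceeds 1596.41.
SELECT type, AVG(amount)
FROM transactions
GROUP BY type
HAVING AVG(amount) > 1596.41

Result:
  fee: avg=2116.54
  interest: avg=1883.02
  payment: avg=2846.19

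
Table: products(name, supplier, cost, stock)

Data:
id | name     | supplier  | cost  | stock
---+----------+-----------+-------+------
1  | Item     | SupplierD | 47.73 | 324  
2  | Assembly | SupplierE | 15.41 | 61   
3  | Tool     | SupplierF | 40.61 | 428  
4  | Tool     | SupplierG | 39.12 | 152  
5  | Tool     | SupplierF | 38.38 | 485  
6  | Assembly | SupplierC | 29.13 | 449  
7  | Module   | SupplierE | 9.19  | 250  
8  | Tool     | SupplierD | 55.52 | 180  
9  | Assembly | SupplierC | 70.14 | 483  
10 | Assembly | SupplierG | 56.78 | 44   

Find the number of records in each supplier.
SELECT supplier, COUNT(*) as count
FROM products
GROUP BY supplier

Result:
  SupplierC: 2
  SupplierD: 2
  SupplierE: 2
  SupplierF: 2
  SupplierG: 2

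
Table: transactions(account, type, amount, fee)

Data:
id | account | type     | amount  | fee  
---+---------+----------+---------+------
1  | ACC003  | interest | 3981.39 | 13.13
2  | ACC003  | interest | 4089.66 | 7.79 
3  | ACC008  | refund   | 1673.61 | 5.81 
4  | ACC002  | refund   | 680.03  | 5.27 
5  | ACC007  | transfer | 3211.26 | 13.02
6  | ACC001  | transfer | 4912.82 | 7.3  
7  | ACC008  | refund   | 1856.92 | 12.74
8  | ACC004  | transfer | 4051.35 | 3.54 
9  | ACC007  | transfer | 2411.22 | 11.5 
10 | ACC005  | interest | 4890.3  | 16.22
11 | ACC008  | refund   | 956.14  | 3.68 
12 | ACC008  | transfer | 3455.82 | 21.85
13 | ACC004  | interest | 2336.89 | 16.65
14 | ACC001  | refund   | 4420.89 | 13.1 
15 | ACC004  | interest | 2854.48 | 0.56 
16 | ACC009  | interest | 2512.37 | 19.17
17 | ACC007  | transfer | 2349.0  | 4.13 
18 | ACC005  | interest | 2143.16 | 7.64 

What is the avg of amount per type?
SELECT type, AVG(amount) as result
FROM transactions
GROUP BY type

Result:
  interest: 3258.32
  refund: 1917.52
  transfer: 3398.58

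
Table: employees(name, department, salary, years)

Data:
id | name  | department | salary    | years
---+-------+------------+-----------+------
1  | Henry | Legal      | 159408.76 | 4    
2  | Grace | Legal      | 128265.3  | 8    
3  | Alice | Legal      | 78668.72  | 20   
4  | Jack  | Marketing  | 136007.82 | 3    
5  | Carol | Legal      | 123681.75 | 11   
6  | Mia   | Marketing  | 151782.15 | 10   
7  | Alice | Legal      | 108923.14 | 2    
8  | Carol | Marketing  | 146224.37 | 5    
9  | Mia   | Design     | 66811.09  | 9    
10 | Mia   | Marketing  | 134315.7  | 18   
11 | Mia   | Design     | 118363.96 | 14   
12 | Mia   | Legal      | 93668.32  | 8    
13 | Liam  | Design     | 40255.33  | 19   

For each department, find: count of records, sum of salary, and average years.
SELECT department,
       COUNT(*) as cnt,
       SUM(salary) as total_salary,
       AVG(years) as avg_years
FROM employees
GROUP BY department

Result:
  Design: 3 records, 225430.38 total salary, 14.00 avg years
  Legal: 6 records, 692615.99 total salary, 8.83 avg years
  Marketing: 4 records, 568330.04 total salary, 9.00 avg years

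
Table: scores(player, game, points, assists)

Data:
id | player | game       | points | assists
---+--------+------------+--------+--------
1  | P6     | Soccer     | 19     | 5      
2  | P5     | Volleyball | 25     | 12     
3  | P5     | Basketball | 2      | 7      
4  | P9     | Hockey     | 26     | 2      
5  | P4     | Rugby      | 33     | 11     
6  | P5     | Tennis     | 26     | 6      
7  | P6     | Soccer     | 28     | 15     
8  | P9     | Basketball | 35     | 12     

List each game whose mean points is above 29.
SELECT game, AVG(points)
FROM scores
GROUP BY game
HAVING AVG(points) > 29

Result:
  Rugby: avg=33.00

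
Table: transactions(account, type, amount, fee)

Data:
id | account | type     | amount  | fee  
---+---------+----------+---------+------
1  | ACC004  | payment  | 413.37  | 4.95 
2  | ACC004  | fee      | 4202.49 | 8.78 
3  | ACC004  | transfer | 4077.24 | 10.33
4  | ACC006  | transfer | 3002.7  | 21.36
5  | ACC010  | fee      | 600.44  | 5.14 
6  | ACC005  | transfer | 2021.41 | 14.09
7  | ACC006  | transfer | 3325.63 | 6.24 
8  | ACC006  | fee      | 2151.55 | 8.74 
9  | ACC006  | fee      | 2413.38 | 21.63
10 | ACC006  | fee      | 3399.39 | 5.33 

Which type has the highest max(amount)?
SELECT type, MAX(amount) as val
FROM transactions
GROUP BY type
ORDER BY val DESC
LIMIT 1

Result: fee with max(amount) = 4202.49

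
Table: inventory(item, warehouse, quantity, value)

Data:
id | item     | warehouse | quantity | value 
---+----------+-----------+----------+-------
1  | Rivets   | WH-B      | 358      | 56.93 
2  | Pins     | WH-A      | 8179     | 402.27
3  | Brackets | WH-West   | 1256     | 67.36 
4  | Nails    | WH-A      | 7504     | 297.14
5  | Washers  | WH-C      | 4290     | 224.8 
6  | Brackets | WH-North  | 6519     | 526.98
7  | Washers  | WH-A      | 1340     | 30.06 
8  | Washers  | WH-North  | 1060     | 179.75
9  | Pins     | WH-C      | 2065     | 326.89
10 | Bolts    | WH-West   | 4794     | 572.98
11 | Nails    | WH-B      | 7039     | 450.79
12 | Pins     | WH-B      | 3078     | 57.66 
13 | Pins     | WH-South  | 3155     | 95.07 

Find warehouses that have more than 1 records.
SELECT warehouse, COUNT(*) as cnt
FROM inventory
GROUP BY warehouse
HAVING COUNT(*) > 1

Result:
  WH-A: 3
  WH-B: 3
  WH-C: 2
  WH-North: 2
  WH-West: 2

Note: HAVING filters groups after aggregation, WHERE filters rows before.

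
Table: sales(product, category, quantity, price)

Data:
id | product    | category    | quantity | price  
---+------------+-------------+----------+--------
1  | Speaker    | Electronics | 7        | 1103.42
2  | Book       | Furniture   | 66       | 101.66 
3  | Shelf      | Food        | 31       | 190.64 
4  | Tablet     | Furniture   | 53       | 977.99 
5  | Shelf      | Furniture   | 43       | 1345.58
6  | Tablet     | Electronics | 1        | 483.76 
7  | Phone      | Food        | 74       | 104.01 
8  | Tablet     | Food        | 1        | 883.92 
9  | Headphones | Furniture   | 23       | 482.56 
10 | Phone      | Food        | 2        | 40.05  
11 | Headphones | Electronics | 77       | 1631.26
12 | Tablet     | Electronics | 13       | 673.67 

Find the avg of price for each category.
SELECT category, AVG(price) as result
FROM sales
GROUP BY category

Result:
  Electronics: 973.03
  Food: 304.66
  Furniture: 726.95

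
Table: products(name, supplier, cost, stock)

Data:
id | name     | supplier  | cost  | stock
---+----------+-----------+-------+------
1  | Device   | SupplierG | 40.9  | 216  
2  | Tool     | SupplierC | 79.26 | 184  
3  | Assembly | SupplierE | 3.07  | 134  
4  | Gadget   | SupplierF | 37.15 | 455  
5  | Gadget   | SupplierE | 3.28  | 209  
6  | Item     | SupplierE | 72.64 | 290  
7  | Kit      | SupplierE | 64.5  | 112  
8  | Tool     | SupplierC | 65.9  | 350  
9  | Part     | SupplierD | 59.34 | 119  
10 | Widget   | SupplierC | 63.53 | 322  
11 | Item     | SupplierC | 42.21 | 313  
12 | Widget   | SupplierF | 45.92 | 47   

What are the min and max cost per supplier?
SELECT supplier, MIN(cost), MAX(cost)
FROM products
GROUP BY supplier

Result:
  SupplierC: min=42.21, max=79.26
  SupplierD: min=59.34, max=59.34
  SupplierE: min=3.07, max=72.64
  SupplierF: min=37.15, max=45.92
  SupplierG: min=40.90, max=40.90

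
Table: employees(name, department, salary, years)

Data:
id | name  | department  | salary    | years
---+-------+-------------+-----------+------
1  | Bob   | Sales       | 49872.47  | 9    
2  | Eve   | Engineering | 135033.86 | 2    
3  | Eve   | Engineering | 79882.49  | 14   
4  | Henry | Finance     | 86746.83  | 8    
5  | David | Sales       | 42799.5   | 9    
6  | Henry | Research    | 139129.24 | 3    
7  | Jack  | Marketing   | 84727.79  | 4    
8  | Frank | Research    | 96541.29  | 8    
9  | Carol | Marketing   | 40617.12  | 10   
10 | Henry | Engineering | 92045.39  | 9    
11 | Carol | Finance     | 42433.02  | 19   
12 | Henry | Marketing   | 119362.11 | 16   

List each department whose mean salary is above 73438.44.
SELECT department, AVG(salary)
FROM employees
GROUP BY department
HAVING AVG(salary) > 73438.44

Result:
  Engineering: avg=102320.58
  Marketing: avg=81569.01
  Research: avg=117835.27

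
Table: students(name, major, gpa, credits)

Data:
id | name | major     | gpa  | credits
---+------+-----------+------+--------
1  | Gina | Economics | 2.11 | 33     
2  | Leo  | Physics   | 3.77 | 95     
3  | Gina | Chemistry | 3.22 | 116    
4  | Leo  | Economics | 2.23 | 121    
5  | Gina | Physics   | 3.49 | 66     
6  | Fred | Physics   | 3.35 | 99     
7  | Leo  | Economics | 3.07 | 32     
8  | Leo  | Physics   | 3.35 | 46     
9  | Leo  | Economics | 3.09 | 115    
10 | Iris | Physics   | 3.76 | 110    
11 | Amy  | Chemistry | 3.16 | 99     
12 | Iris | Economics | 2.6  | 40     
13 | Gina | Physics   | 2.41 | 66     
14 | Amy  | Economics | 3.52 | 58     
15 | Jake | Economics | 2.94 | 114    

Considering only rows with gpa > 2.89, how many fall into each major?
SELECT major, COUNT(*)
FROM students
WHERE gpa > 2.89
GROUP BY major

Note: WHERE filters rows before grouping.

Result:
  Chemistry: 2
  Economics: 4
  Physics: 5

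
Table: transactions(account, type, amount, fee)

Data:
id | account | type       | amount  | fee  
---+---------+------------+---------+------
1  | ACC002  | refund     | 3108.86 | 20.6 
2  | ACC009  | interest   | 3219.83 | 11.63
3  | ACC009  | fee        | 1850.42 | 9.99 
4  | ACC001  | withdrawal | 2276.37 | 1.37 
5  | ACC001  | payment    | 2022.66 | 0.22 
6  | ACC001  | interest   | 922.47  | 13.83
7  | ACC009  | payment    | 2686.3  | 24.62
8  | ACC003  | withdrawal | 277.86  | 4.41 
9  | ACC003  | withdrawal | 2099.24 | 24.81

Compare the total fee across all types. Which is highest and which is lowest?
SELECT type, SUM(fee)
FROM transactions
GROUP BY type
ORDER BY SUM(fee)

All groups:
  fee: 9.99
  refund: 20.60
  payment: 24.84
  interest: 25.46
  withdrawal: 30.59

Highest: withdrawal (30.59)
Lowest: fee (9.99)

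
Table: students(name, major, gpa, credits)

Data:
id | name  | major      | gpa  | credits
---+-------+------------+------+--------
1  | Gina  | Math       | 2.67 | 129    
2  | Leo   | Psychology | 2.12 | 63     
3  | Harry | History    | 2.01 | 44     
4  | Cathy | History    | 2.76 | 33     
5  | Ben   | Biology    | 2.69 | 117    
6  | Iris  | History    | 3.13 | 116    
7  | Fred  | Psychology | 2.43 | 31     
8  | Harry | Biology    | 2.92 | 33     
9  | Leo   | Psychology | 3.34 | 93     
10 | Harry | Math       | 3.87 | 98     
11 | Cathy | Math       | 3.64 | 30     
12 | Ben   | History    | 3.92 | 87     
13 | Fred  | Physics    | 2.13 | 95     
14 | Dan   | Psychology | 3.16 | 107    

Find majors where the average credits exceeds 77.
SELECT major, AVG(credits)
FROM students
GROUP BY major
HAVING AVG(credits) > 77

Result:
  Math: avg=85.67
  Physics: avg=95.00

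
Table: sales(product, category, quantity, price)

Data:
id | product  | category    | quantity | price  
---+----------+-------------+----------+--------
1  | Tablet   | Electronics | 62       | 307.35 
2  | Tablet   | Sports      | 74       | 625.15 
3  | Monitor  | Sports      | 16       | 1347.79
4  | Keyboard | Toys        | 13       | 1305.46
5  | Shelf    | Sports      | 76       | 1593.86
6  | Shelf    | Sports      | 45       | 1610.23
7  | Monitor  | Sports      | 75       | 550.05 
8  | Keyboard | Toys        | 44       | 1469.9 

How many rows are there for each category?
SELECT category, COUNT(*) as count
FROM sales
GROUP BY category

Result:
  Electronics: 1
  Sports: 5
  Toys: 2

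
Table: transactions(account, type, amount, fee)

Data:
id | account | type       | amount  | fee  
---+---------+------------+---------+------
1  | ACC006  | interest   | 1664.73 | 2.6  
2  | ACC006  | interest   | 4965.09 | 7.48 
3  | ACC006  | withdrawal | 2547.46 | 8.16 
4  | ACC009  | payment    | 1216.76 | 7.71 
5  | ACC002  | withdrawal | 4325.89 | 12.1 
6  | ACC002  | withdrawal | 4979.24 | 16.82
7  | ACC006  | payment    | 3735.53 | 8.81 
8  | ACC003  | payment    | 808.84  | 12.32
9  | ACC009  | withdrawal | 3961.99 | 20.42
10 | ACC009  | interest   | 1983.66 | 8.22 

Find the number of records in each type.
SELECT type, COUNT(*) as count
FROM transactions
GROUP BY type

Result:
  interest: 3
  payment: 3
  withdrawal: 4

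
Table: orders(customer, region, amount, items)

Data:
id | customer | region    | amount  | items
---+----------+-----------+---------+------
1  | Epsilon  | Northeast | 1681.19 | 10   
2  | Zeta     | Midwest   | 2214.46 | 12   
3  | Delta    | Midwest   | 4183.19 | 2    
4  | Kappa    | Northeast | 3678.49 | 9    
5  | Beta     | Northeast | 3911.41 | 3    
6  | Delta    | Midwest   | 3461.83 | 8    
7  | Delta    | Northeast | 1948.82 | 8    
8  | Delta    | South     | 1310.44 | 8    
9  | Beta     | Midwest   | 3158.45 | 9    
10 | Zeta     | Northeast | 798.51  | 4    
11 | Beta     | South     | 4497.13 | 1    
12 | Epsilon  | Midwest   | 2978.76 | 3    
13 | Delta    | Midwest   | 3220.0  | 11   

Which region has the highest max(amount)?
SELECT region, MAX(amount) as val
FROM orders
GROUP BY region
ORDER BY val DESC
LIMIT 1

Result: South with max(amount) = 4497.13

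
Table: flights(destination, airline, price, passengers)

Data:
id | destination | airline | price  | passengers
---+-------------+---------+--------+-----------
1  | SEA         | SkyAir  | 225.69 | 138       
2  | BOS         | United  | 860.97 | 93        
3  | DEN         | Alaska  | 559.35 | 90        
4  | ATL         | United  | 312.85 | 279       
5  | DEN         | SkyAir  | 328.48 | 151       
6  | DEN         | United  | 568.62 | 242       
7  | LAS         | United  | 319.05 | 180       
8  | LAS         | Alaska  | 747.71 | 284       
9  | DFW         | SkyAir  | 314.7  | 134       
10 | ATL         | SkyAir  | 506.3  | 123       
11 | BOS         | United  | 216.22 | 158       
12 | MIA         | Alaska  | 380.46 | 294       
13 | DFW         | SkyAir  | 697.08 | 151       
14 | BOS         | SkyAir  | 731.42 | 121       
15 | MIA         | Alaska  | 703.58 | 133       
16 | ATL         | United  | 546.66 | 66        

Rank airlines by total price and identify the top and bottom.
SELECT airline, SUM(price)
FROM flights
GROUP BY airline
ORDER BY SUM(price)

All groups:
  Alaska: 2391.10
  SkyAir: 2803.67
  United: 2824.37

Highest: United (2824.37)
Lowest: Alaska (2391.10)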